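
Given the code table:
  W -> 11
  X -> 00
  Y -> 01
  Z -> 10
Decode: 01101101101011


Decoding:
01 -> Y
10 -> Z
11 -> W
01 -> Y
10 -> Z
10 -> Z
11 -> W


Result: YZWYZZW


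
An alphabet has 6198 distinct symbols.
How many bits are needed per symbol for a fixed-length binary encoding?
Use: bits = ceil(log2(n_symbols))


log2(6198) = 12.5976
Bracket: 2^12 = 4096 < 6198 <= 2^13 = 8192
So ceil(log2(6198)) = 13

bits = ceil(log2(6198)) = ceil(12.5976) = 13 bits


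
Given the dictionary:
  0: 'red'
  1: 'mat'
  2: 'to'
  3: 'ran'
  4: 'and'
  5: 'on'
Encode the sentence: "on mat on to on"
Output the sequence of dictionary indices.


Look up each word in the dictionary:
  'on' -> 5
  'mat' -> 1
  'on' -> 5
  'to' -> 2
  'on' -> 5

Encoded: [5, 1, 5, 2, 5]


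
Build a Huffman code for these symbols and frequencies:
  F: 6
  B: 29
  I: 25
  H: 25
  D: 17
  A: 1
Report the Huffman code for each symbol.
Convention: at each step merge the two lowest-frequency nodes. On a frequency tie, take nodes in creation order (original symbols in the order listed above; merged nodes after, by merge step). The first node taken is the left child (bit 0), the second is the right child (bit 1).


Huffman tree construction:
Step 1: Merge A(1) + F(6) = 7
Step 2: Merge (A+F)(7) + D(17) = 24
Step 3: Merge ((A+F)+D)(24) + I(25) = 49
Step 4: Merge H(25) + B(29) = 54
Step 5: Merge (((A+F)+D)+I)(49) + (H+B)(54) = 103
Read each symbol's code off the tree from the root (left child = 0, right child = 1).

Codes:
  F: 0001 (length 4)
  B: 11 (length 2)
  I: 01 (length 2)
  H: 10 (length 2)
  D: 001 (length 3)
  A: 0000 (length 4)
Average code length: 237/103 = 2.3010 bits/symbol


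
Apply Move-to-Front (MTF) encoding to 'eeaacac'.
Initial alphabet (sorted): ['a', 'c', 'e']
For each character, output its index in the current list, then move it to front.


MTF encoding:
'e': index 2 in ['a', 'c', 'e'] -> ['e', 'a', 'c']
'e': index 0 in ['e', 'a', 'c'] -> ['e', 'a', 'c']
'a': index 1 in ['e', 'a', 'c'] -> ['a', 'e', 'c']
'a': index 0 in ['a', 'e', 'c'] -> ['a', 'e', 'c']
'c': index 2 in ['a', 'e', 'c'] -> ['c', 'a', 'e']
'a': index 1 in ['c', 'a', 'e'] -> ['a', 'c', 'e']
'c': index 1 in ['a', 'c', 'e'] -> ['c', 'a', 'e']


Output: [2, 0, 1, 0, 2, 1, 1]


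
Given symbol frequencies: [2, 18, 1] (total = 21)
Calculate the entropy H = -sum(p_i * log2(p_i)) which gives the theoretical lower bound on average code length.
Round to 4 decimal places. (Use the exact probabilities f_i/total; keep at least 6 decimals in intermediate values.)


Per-symbol terms -p_i * log2(p_i) with p_i = f_i/21:
  p = 2/21 = 0.095238: log2(p) = -3.392317, -p*log2(p) = 0.323078
  p = 18/21 = 0.857143: log2(p) = -0.222392, -p*log2(p) = 0.190622
  p = 1/21 = 0.047619: log2(p) = -4.392317, -p*log2(p) = 0.209158
H = 0.323078 + 0.190622 + 0.209158 = 0.722858

H = 0.7229 bits/symbol


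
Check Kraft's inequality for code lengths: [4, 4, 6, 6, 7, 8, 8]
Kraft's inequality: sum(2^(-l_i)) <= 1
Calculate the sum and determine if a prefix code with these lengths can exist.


Sum = 2^(-4) + 2^(-4) + 2^(-6) + 2^(-6) + 2^(-7) + 2^(-8) + 2^(-8)
    = 0.0625 + 0.0625 + 0.015625 + 0.015625 + 0.0078125 + 0.00390625 + 0.00390625
    = 44/256 = 0.171875
Since 0.171875 <= 1, Kraft's inequality IS satisfied.
A prefix code with these lengths CAN exist.

Kraft sum = 0.171875. Satisfied.


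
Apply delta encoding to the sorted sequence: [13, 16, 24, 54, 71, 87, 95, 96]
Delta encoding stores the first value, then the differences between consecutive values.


First value: 13
Deltas:
  16 - 13 = 3
  24 - 16 = 8
  54 - 24 = 30
  71 - 54 = 17
  87 - 71 = 16
  95 - 87 = 8
  96 - 95 = 1


Delta encoded: [13, 3, 8, 30, 17, 16, 8, 1]


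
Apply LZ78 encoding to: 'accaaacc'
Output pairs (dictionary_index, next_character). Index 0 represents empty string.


LZ78 encoding steps:
Dictionary: {0: ''}
Step 1: w='' (idx 0), next='a' -> output (0, 'a'), add 'a' as idx 1
Step 2: w='' (idx 0), next='c' -> output (0, 'c'), add 'c' as idx 2
Step 3: w='c' (idx 2), next='a' -> output (2, 'a'), add 'ca' as idx 3
Step 4: w='a' (idx 1), next='a' -> output (1, 'a'), add 'aa' as idx 4
Step 5: w='c' (idx 2), next='c' -> output (2, 'c'), add 'cc' as idx 5


Encoded: [(0, 'a'), (0, 'c'), (2, 'a'), (1, 'a'), (2, 'c')]


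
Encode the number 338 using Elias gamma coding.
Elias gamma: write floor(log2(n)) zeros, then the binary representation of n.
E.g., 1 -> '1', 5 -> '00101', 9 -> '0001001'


num_bits = floor(log2(338)) + 1 = 9
leading_zeros = num_bits - 1 = 8
binary(338) = 101010010

Elias gamma(338) = '00000000' + '101010010' = 00000000101010010 (17 bits)


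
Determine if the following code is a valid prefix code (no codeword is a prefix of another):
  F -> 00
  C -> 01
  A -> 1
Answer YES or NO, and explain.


Checking each pair (does one codeword prefix another?):
  F='00' vs C='01': no prefix
  F='00' vs A='1': no prefix
  C='01' vs F='00': no prefix
  C='01' vs A='1': no prefix
  A='1' vs F='00': no prefix
  A='1' vs C='01': no prefix
No violation found over all pairs.

YES -- this is a valid prefix code. No codeword is a prefix of any other codeword.


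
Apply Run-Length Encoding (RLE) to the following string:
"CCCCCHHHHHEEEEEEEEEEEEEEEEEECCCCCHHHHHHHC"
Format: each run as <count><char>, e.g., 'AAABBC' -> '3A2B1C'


Scanning runs left to right:
  i=0: run of 'C' x 5 -> '5C'
  i=5: run of 'H' x 5 -> '5H'
  i=10: run of 'E' x 18 -> '18E'
  i=28: run of 'C' x 5 -> '5C'
  i=33: run of 'H' x 7 -> '7H'
  i=40: run of 'C' x 1 -> '1C'

RLE = 5C5H18E5C7H1C


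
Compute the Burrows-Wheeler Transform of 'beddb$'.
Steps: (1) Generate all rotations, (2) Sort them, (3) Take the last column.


Rotations (sorted):
  0: $beddb -> last char: b
  1: b$bedd -> last char: d
  2: beddb$ -> last char: $
  3: db$bed -> last char: d
  4: ddb$be -> last char: e
  5: eddb$b -> last char: b


BWT = bd$deb


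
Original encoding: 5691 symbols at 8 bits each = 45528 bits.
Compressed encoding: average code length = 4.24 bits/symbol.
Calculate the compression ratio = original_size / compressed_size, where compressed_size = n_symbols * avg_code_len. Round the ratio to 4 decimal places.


original_size = n_symbols * orig_bits = 5691 * 8 = 45528 bits
compressed_size = n_symbols * avg_code_len = 5691 * 4.24 = 24129.84 bits
ratio = original_size / compressed_size = 45528 / 24129.84 = 1.8868

Compression ratio = 1.8868


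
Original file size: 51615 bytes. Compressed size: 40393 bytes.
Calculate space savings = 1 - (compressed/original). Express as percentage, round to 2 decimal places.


ratio = compressed/original = 40393/51615 = 0.782583
savings = 1 - ratio = 1 - 0.782583 = 0.217417
as a percentage: 0.217417 * 100 = 21.74%

Space savings = 1 - 40393/51615 = 21.74%


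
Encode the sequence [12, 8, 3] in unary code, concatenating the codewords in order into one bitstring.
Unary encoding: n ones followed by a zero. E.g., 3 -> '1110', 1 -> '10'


Encode each number as n ones followed by a terminating 0:
  12 -> 1111111111110 (13 bits)
  8 -> 111111110 (9 bits)
  3 -> 1110 (4 bits)
Total length = 13 + 9 + 4 = 26 bits.

Unary([12, 8, 3]) = 11111111111101111111101110 (26 bits)


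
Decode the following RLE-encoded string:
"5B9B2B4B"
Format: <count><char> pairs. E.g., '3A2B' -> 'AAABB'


Expanding each <count><char> pair:
  5B -> 'BBBBB'
  9B -> 'BBBBBBBBB'
  2B -> 'BB'
  4B -> 'BBBB'

Decoded = BBBBBBBBBBBBBBBBBBBB


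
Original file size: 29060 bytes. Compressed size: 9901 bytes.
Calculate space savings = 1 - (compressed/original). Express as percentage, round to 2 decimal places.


ratio = compressed/original = 9901/29060 = 0.340709
savings = 1 - ratio = 1 - 0.340709 = 0.659291
as a percentage: 0.659291 * 100 = 65.93%

Space savings = 1 - 9901/29060 = 65.93%


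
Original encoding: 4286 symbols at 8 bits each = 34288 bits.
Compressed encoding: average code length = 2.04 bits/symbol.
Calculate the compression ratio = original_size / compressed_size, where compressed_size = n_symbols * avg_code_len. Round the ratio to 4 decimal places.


original_size = n_symbols * orig_bits = 4286 * 8 = 34288 bits
compressed_size = n_symbols * avg_code_len = 4286 * 2.04 = 8743.44 bits
ratio = original_size / compressed_size = 34288 / 8743.44 = 3.9216

Compression ratio = 3.9216


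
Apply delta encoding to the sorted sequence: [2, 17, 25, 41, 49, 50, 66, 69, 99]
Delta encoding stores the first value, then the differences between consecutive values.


First value: 2
Deltas:
  17 - 2 = 15
  25 - 17 = 8
  41 - 25 = 16
  49 - 41 = 8
  50 - 49 = 1
  66 - 50 = 16
  69 - 66 = 3
  99 - 69 = 30


Delta encoded: [2, 15, 8, 16, 8, 1, 16, 3, 30]


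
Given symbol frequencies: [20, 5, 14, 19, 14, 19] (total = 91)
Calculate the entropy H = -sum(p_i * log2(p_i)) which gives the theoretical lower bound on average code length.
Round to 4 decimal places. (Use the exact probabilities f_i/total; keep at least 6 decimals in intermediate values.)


Per-symbol terms -p_i * log2(p_i) with p_i = f_i/91:
  p = 20/91 = 0.219780: log2(p) = -2.185867, -p*log2(p) = 0.480410
  p = 5/91 = 0.054945: log2(p) = -4.185867, -p*log2(p) = 0.229993
  p = 14/91 = 0.153846: log2(p) = -2.700440, -p*log2(p) = 0.415452
  p = 19/91 = 0.208791: log2(p) = -2.259867, -p*log2(p) = 0.471840
  p = 14/91 = 0.153846: log2(p) = -2.700440, -p*log2(p) = 0.415452
  p = 19/91 = 0.208791: log2(p) = -2.259867, -p*log2(p) = 0.471840
H = 0.480410 + 0.229993 + 0.415452 + 0.471840 + 0.415452 + 0.471840 = 2.484987

H = 2.485 bits/symbol


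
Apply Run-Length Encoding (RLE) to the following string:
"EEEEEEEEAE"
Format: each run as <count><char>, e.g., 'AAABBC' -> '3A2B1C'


Scanning runs left to right:
  i=0: run of 'E' x 8 -> '8E'
  i=8: run of 'A' x 1 -> '1A'
  i=9: run of 'E' x 1 -> '1E'

RLE = 8E1A1E


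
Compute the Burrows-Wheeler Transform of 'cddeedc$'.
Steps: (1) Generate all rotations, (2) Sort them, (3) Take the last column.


Rotations (sorted):
  0: $cddeedc -> last char: c
  1: c$cddeed -> last char: d
  2: cddeedc$ -> last char: $
  3: dc$cddee -> last char: e
  4: ddeedc$c -> last char: c
  5: deedc$cd -> last char: d
  6: edc$cdde -> last char: e
  7: eedc$cdd -> last char: d


BWT = cd$ecded


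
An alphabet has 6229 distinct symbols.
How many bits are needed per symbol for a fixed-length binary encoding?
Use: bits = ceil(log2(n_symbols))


log2(6229) = 12.6048
Bracket: 2^12 = 4096 < 6229 <= 2^13 = 8192
So ceil(log2(6229)) = 13

bits = ceil(log2(6229)) = ceil(12.6048) = 13 bits


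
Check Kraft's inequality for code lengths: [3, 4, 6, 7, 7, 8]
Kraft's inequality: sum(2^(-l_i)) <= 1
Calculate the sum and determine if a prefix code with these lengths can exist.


Sum = 2^(-3) + 2^(-4) + 2^(-6) + 2^(-7) + 2^(-7) + 2^(-8)
    = 0.125 + 0.0625 + 0.015625 + 0.0078125 + 0.0078125 + 0.00390625
    = 57/256 = 0.22265625
Since 0.22265625 <= 1, Kraft's inequality IS satisfied.
A prefix code with these lengths CAN exist.

Kraft sum = 0.22265625. Satisfied.


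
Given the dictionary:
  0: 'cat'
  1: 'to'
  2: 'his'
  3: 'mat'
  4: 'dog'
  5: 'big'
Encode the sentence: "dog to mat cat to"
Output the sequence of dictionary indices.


Look up each word in the dictionary:
  'dog' -> 4
  'to' -> 1
  'mat' -> 3
  'cat' -> 0
  'to' -> 1

Encoded: [4, 1, 3, 0, 1]


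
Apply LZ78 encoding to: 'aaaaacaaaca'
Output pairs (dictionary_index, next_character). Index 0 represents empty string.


LZ78 encoding steps:
Dictionary: {0: ''}
Step 1: w='' (idx 0), next='a' -> output (0, 'a'), add 'a' as idx 1
Step 2: w='a' (idx 1), next='a' -> output (1, 'a'), add 'aa' as idx 2
Step 3: w='aa' (idx 2), next='c' -> output (2, 'c'), add 'aac' as idx 3
Step 4: w='aa' (idx 2), next='a' -> output (2, 'a'), add 'aaa' as idx 4
Step 5: w='' (idx 0), next='c' -> output (0, 'c'), add 'c' as idx 5
Step 6: w='a' (idx 1), end of input -> output (1, '')


Encoded: [(0, 'a'), (1, 'a'), (2, 'c'), (2, 'a'), (0, 'c'), (1, '')]


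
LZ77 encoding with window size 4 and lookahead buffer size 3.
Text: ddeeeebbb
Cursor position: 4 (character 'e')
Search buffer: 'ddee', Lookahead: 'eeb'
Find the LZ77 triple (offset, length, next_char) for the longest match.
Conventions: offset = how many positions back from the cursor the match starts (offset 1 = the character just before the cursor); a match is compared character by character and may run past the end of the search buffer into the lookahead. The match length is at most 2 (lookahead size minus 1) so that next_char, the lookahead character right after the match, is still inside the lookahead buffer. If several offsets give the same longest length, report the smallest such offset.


Try each offset into the search buffer:
  offset=1 (pos 3, char 'e'): match length 2
  offset=2 (pos 2, char 'e'): match length 2
  offset=3 (pos 1, char 'd'): match length 0
  offset=4 (pos 0, char 'd'): match length 0
Longest match has length 2, found at offsets 1, 2; take the smallest, offset 1.
next_char = character at position 4 + 2 = 6 -> 'b'

Best match: offset=1, length=2 (matching 'ee' starting at position 3)
LZ77 triple: (1, 2, 'b')


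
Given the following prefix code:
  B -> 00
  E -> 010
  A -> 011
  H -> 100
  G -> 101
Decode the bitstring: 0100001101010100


Decoding step by step:
Bits 010 -> E
Bits 00 -> B
Bits 011 -> A
Bits 010 -> E
Bits 101 -> G
Bits 00 -> B


Decoded message: EBAEGB


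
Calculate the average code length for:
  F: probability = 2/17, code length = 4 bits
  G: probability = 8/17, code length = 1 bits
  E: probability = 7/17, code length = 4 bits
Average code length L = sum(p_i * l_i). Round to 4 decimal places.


Weighted contributions p_i * l_i:
  F: (2/17) * 4 = 8/17
  G: (8/17) * 1 = 8/17
  E: (7/17) * 4 = 28/17
Sum = (8 + 8 + 28)/17 = 44/17

L = 44/17 = 2.5882 bits/symbol


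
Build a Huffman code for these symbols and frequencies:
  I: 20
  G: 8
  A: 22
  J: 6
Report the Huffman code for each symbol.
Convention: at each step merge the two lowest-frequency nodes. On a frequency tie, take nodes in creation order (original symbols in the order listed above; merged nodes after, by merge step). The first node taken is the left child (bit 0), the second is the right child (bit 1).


Huffman tree construction:
Step 1: Merge J(6) + G(8) = 14
Step 2: Merge (J+G)(14) + I(20) = 34
Step 3: Merge A(22) + ((J+G)+I)(34) = 56
Read each symbol's code off the tree from the root (left child = 0, right child = 1).

Codes:
  I: 11 (length 2)
  G: 101 (length 3)
  A: 0 (length 1)
  J: 100 (length 3)
Average code length: 104/56 = 1.8571 bits/symbol


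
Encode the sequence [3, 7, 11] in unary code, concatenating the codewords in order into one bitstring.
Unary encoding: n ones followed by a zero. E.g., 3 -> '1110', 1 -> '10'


Encode each number as n ones followed by a terminating 0:
  3 -> 1110 (4 bits)
  7 -> 11111110 (8 bits)
  11 -> 111111111110 (12 bits)
Total length = 4 + 8 + 12 = 24 bits.

Unary([3, 7, 11]) = 111011111110111111111110 (24 bits)


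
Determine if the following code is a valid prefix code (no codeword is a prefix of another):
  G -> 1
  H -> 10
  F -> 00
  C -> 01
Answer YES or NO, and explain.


Checking each pair (does one codeword prefix another?):
  G='1' vs H='10': prefix -- VIOLATION

NO -- this is NOT a valid prefix code. G (1) is a prefix of H (10).


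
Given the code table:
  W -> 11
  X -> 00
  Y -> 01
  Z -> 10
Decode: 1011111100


Decoding:
10 -> Z
11 -> W
11 -> W
11 -> W
00 -> X


Result: ZWWWX


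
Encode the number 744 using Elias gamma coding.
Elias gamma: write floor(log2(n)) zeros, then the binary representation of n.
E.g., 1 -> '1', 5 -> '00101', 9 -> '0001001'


num_bits = floor(log2(744)) + 1 = 10
leading_zeros = num_bits - 1 = 9
binary(744) = 1011101000

Elias gamma(744) = '000000000' + '1011101000' = 0000000001011101000 (19 bits)


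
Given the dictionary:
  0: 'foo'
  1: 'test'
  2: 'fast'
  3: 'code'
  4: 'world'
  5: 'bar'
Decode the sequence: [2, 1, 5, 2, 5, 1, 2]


Look up each index in the dictionary:
  2 -> 'fast'
  1 -> 'test'
  5 -> 'bar'
  2 -> 'fast'
  5 -> 'bar'
  1 -> 'test'
  2 -> 'fast'

Decoded: "fast test bar fast bar test fast"


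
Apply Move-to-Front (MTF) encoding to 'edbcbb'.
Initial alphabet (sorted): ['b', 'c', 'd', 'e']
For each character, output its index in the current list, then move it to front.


MTF encoding:
'e': index 3 in ['b', 'c', 'd', 'e'] -> ['e', 'b', 'c', 'd']
'd': index 3 in ['e', 'b', 'c', 'd'] -> ['d', 'e', 'b', 'c']
'b': index 2 in ['d', 'e', 'b', 'c'] -> ['b', 'd', 'e', 'c']
'c': index 3 in ['b', 'd', 'e', 'c'] -> ['c', 'b', 'd', 'e']
'b': index 1 in ['c', 'b', 'd', 'e'] -> ['b', 'c', 'd', 'e']
'b': index 0 in ['b', 'c', 'd', 'e'] -> ['b', 'c', 'd', 'e']


Output: [3, 3, 2, 3, 1, 0]


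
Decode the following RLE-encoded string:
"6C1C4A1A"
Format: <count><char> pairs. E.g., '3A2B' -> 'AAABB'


Expanding each <count><char> pair:
  6C -> 'CCCCCC'
  1C -> 'C'
  4A -> 'AAAA'
  1A -> 'A'

Decoded = CCCCCCCAAAAA


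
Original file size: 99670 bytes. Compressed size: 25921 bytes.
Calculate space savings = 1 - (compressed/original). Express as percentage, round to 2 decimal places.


ratio = compressed/original = 25921/99670 = 0.260068
savings = 1 - ratio = 1 - 0.260068 = 0.739932
as a percentage: 0.739932 * 100 = 73.99%

Space savings = 1 - 25921/99670 = 73.99%


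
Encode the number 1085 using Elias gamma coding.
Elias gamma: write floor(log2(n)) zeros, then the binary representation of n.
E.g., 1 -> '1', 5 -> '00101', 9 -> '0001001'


num_bits = floor(log2(1085)) + 1 = 11
leading_zeros = num_bits - 1 = 10
binary(1085) = 10000111101

Elias gamma(1085) = '0000000000' + '10000111101' = 000000000010000111101 (21 bits)


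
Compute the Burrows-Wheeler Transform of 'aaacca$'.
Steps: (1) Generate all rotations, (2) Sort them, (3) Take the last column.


Rotations (sorted):
  0: $aaacca -> last char: a
  1: a$aaacc -> last char: c
  2: aaacca$ -> last char: $
  3: aacca$a -> last char: a
  4: acca$aa -> last char: a
  5: ca$aaac -> last char: c
  6: cca$aaa -> last char: a


BWT = ac$aaca


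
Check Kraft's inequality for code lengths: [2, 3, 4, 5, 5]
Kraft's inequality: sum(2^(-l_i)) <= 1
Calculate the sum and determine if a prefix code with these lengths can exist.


Sum = 2^(-2) + 2^(-3) + 2^(-4) + 2^(-5) + 2^(-5)
    = 0.25 + 0.125 + 0.0625 + 0.03125 + 0.03125
    = 16/32 = 0.5
Since 0.5 <= 1, Kraft's inequality IS satisfied.
A prefix code with these lengths CAN exist.

Kraft sum = 0.5. Satisfied.


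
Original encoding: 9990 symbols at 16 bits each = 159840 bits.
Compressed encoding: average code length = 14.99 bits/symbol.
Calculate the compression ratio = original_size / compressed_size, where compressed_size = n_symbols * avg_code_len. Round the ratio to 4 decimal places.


original_size = n_symbols * orig_bits = 9990 * 16 = 159840 bits
compressed_size = n_symbols * avg_code_len = 9990 * 14.99 = 149750.1 bits
ratio = original_size / compressed_size = 159840 / 149750.1 = 1.0674

Compression ratio = 1.0674


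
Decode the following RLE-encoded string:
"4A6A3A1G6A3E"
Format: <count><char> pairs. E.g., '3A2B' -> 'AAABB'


Expanding each <count><char> pair:
  4A -> 'AAAA'
  6A -> 'AAAAAA'
  3A -> 'AAA'
  1G -> 'G'
  6A -> 'AAAAAA'
  3E -> 'EEE'

Decoded = AAAAAAAAAAAAAGAAAAAAEEE


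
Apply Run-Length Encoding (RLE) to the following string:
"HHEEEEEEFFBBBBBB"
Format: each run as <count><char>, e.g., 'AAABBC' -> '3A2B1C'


Scanning runs left to right:
  i=0: run of 'H' x 2 -> '2H'
  i=2: run of 'E' x 6 -> '6E'
  i=8: run of 'F' x 2 -> '2F'
  i=10: run of 'B' x 6 -> '6B'

RLE = 2H6E2F6B


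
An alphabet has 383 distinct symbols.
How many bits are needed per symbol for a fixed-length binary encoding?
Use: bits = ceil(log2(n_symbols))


log2(383) = 8.5812
Bracket: 2^8 = 256 < 383 <= 2^9 = 512
So ceil(log2(383)) = 9

bits = ceil(log2(383)) = ceil(8.5812) = 9 bits


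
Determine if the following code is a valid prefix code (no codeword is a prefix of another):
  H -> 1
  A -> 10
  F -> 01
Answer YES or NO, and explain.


Checking each pair (does one codeword prefix another?):
  H='1' vs A='10': prefix -- VIOLATION

NO -- this is NOT a valid prefix code. H (1) is a prefix of A (10).


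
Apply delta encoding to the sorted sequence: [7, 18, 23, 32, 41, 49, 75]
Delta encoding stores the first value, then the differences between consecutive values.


First value: 7
Deltas:
  18 - 7 = 11
  23 - 18 = 5
  32 - 23 = 9
  41 - 32 = 9
  49 - 41 = 8
  75 - 49 = 26


Delta encoded: [7, 11, 5, 9, 9, 8, 26]


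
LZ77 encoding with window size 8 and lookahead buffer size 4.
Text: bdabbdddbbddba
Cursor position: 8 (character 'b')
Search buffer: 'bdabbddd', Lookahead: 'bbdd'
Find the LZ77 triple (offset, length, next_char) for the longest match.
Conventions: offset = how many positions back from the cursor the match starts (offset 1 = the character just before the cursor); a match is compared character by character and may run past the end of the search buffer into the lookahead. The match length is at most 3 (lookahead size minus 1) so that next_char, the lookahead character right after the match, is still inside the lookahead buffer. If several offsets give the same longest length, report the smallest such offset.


Try each offset into the search buffer:
  offset=1 (pos 7, char 'd'): match length 0
  offset=2 (pos 6, char 'd'): match length 0
  offset=3 (pos 5, char 'd'): match length 0
  offset=4 (pos 4, char 'b'): match length 1
  offset=5 (pos 3, char 'b'): match length 3
  offset=6 (pos 2, char 'a'): match length 0
  offset=7 (pos 1, char 'd'): match length 0
  offset=8 (pos 0, char 'b'): match length 1
Longest match has length 3 at offset 5.
next_char = character at position 8 + 3 = 11 -> 'd'

Best match: offset=5, length=3 (matching 'bbd' starting at position 3)
LZ77 triple: (5, 3, 'd')


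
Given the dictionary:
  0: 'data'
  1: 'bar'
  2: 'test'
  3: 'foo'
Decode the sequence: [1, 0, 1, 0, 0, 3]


Look up each index in the dictionary:
  1 -> 'bar'
  0 -> 'data'
  1 -> 'bar'
  0 -> 'data'
  0 -> 'data'
  3 -> 'foo'

Decoded: "bar data bar data data foo"


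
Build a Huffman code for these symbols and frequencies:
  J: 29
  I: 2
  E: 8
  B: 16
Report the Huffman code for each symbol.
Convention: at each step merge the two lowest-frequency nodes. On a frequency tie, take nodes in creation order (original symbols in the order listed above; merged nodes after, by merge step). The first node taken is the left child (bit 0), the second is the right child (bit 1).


Huffman tree construction:
Step 1: Merge I(2) + E(8) = 10
Step 2: Merge (I+E)(10) + B(16) = 26
Step 3: Merge ((I+E)+B)(26) + J(29) = 55
Read each symbol's code off the tree from the root (left child = 0, right child = 1).

Codes:
  J: 1 (length 1)
  I: 000 (length 3)
  E: 001 (length 3)
  B: 01 (length 2)
Average code length: 91/55 = 1.6545 bits/symbol


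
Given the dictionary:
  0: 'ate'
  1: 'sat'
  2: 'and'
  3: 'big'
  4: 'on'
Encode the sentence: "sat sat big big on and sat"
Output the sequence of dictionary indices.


Look up each word in the dictionary:
  'sat' -> 1
  'sat' -> 1
  'big' -> 3
  'big' -> 3
  'on' -> 4
  'and' -> 2
  'sat' -> 1

Encoded: [1, 1, 3, 3, 4, 2, 1]


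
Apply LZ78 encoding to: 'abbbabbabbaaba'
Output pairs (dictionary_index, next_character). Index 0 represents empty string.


LZ78 encoding steps:
Dictionary: {0: ''}
Step 1: w='' (idx 0), next='a' -> output (0, 'a'), add 'a' as idx 1
Step 2: w='' (idx 0), next='b' -> output (0, 'b'), add 'b' as idx 2
Step 3: w='b' (idx 2), next='b' -> output (2, 'b'), add 'bb' as idx 3
Step 4: w='a' (idx 1), next='b' -> output (1, 'b'), add 'ab' as idx 4
Step 5: w='b' (idx 2), next='a' -> output (2, 'a'), add 'ba' as idx 5
Step 6: w='bb' (idx 3), next='a' -> output (3, 'a'), add 'bba' as idx 6
Step 7: w='ab' (idx 4), next='a' -> output (4, 'a'), add 'aba' as idx 7


Encoded: [(0, 'a'), (0, 'b'), (2, 'b'), (1, 'b'), (2, 'a'), (3, 'a'), (4, 'a')]


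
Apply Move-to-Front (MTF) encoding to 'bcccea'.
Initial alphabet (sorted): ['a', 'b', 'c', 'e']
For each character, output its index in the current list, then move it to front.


MTF encoding:
'b': index 1 in ['a', 'b', 'c', 'e'] -> ['b', 'a', 'c', 'e']
'c': index 2 in ['b', 'a', 'c', 'e'] -> ['c', 'b', 'a', 'e']
'c': index 0 in ['c', 'b', 'a', 'e'] -> ['c', 'b', 'a', 'e']
'c': index 0 in ['c', 'b', 'a', 'e'] -> ['c', 'b', 'a', 'e']
'e': index 3 in ['c', 'b', 'a', 'e'] -> ['e', 'c', 'b', 'a']
'a': index 3 in ['e', 'c', 'b', 'a'] -> ['a', 'e', 'c', 'b']


Output: [1, 2, 0, 0, 3, 3]


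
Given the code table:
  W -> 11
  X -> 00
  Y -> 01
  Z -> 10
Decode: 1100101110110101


Decoding:
11 -> W
00 -> X
10 -> Z
11 -> W
10 -> Z
11 -> W
01 -> Y
01 -> Y


Result: WXZWZWYY


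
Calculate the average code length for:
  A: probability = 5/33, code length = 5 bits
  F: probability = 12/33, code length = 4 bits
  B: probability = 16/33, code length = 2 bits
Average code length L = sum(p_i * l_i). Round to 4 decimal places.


Weighted contributions p_i * l_i:
  A: (5/33) * 5 = 25/33
  F: (12/33) * 4 = 48/33
  B: (16/33) * 2 = 32/33
Sum = (25 + 48 + 32)/33 = 105/33

L = 105/33 = 3.1818 bits/symbol


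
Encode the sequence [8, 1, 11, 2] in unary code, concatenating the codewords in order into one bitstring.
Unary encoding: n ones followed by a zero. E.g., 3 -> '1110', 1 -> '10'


Encode each number as n ones followed by a terminating 0:
  8 -> 111111110 (9 bits)
  1 -> 10 (2 bits)
  11 -> 111111111110 (12 bits)
  2 -> 110 (3 bits)
Total length = 9 + 2 + 12 + 3 = 26 bits.

Unary([8, 1, 11, 2]) = 11111111010111111111110110 (26 bits)


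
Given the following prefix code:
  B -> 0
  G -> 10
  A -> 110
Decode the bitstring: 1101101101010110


Decoding step by step:
Bits 110 -> A
Bits 110 -> A
Bits 110 -> A
Bits 10 -> G
Bits 10 -> G
Bits 110 -> A


Decoded message: AAAGGA


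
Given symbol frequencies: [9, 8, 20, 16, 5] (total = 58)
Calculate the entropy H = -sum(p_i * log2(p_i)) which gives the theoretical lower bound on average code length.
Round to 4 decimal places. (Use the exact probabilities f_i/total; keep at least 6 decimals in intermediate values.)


Per-symbol terms -p_i * log2(p_i) with p_i = f_i/58:
  p = 9/58 = 0.155172: log2(p) = -2.688056, -p*log2(p) = 0.417112
  p = 8/58 = 0.137931: log2(p) = -2.857981, -p*log2(p) = 0.394204
  p = 20/58 = 0.344828: log2(p) = -1.536053, -p*log2(p) = 0.529673
  p = 16/58 = 0.275862: log2(p) = -1.857981, -p*log2(p) = 0.512546
  p = 5/58 = 0.086207: log2(p) = -3.536053, -p*log2(p) = 0.304832
H = 0.417112 + 0.394204 + 0.529673 + 0.512546 + 0.304832 = 2.158367

H = 2.1584 bits/symbol


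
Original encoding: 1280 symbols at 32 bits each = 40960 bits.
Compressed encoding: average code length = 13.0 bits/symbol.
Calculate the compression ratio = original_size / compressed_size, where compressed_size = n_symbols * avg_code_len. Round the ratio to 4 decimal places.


original_size = n_symbols * orig_bits = 1280 * 32 = 40960 bits
compressed_size = n_symbols * avg_code_len = 1280 * 13.0 = 16640.0 bits
ratio = original_size / compressed_size = 40960 / 16640.0 = 2.4615

Compression ratio = 2.4615


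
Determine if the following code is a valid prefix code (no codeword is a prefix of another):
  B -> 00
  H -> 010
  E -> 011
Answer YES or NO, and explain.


Checking each pair (does one codeword prefix another?):
  B='00' vs H='010': no prefix
  B='00' vs E='011': no prefix
  H='010' vs B='00': no prefix
  H='010' vs E='011': no prefix
  E='011' vs B='00': no prefix
  E='011' vs H='010': no prefix
No violation found over all pairs.

YES -- this is a valid prefix code. No codeword is a prefix of any other codeword.


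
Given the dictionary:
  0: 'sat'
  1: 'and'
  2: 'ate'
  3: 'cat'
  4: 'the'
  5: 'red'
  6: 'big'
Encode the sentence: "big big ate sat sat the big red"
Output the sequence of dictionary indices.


Look up each word in the dictionary:
  'big' -> 6
  'big' -> 6
  'ate' -> 2
  'sat' -> 0
  'sat' -> 0
  'the' -> 4
  'big' -> 6
  'red' -> 5

Encoded: [6, 6, 2, 0, 0, 4, 6, 5]


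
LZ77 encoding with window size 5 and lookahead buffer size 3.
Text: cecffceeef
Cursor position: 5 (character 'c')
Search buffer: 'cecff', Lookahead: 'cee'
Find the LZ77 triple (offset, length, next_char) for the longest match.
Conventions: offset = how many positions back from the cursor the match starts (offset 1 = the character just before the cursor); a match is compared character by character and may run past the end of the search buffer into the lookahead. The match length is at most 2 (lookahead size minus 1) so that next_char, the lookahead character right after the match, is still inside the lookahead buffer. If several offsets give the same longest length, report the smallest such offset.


Try each offset into the search buffer:
  offset=1 (pos 4, char 'f'): match length 0
  offset=2 (pos 3, char 'f'): match length 0
  offset=3 (pos 2, char 'c'): match length 1
  offset=4 (pos 1, char 'e'): match length 0
  offset=5 (pos 0, char 'c'): match length 2
Longest match has length 2 at offset 5.
next_char = character at position 5 + 2 = 7 -> 'e'

Best match: offset=5, length=2 (matching 'ce' starting at position 0)
LZ77 triple: (5, 2, 'e')


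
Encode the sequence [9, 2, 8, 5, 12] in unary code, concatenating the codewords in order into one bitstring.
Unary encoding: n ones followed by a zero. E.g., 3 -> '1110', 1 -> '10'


Encode each number as n ones followed by a terminating 0:
  9 -> 1111111110 (10 bits)
  2 -> 110 (3 bits)
  8 -> 111111110 (9 bits)
  5 -> 111110 (6 bits)
  12 -> 1111111111110 (13 bits)
Total length = 10 + 3 + 9 + 6 + 13 = 41 bits.

Unary([9, 2, 8, 5, 12]) = 11111111101101111111101111101111111111110 (41 bits)


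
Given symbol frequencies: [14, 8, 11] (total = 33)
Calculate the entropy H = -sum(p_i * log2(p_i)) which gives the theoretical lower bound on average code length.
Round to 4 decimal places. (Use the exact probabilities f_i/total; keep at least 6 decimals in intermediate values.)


Per-symbol terms -p_i * log2(p_i) with p_i = f_i/33:
  p = 14/33 = 0.424242: log2(p) = -1.237039, -p*log2(p) = 0.524805
  p = 8/33 = 0.242424: log2(p) = -2.044394, -p*log2(p) = 0.495611
  p = 11/33 = 0.333333: log2(p) = -1.584963, -p*log2(p) = 0.528321
H = 0.524805 + 0.495611 + 0.528321 = 1.548737

H = 1.5487 bits/symbol


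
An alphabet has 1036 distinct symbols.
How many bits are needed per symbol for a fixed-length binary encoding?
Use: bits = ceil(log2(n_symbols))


log2(1036) = 10.0168
Bracket: 2^10 = 1024 < 1036 <= 2^11 = 2048
So ceil(log2(1036)) = 11

bits = ceil(log2(1036)) = ceil(10.0168) = 11 bits


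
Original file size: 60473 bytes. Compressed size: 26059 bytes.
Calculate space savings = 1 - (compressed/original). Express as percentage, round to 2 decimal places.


ratio = compressed/original = 26059/60473 = 0.43092
savings = 1 - ratio = 1 - 0.43092 = 0.56908
as a percentage: 0.56908 * 100 = 56.91%

Space savings = 1 - 26059/60473 = 56.91%


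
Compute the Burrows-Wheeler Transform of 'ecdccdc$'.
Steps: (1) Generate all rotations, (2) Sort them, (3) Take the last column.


Rotations (sorted):
  0: $ecdccdc -> last char: c
  1: c$ecdccd -> last char: d
  2: ccdc$ecd -> last char: d
  3: cdc$ecdc -> last char: c
  4: cdccdc$e -> last char: e
  5: dc$ecdcc -> last char: c
  6: dccdc$ec -> last char: c
  7: ecdccdc$ -> last char: $


BWT = cddcecc$


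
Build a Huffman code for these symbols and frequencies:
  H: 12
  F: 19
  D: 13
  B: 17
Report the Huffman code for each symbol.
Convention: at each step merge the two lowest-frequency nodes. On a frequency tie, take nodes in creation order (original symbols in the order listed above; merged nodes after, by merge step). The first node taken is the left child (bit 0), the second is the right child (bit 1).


Huffman tree construction:
Step 1: Merge H(12) + D(13) = 25
Step 2: Merge B(17) + F(19) = 36
Step 3: Merge (H+D)(25) + (B+F)(36) = 61
Read each symbol's code off the tree from the root (left child = 0, right child = 1).

Codes:
  H: 00 (length 2)
  F: 11 (length 2)
  D: 01 (length 2)
  B: 10 (length 2)
Average code length: 122/61 = 2.0000 bits/symbol


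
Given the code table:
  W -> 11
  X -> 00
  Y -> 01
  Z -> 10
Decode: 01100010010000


Decoding:
01 -> Y
10 -> Z
00 -> X
10 -> Z
01 -> Y
00 -> X
00 -> X


Result: YZXZYXX


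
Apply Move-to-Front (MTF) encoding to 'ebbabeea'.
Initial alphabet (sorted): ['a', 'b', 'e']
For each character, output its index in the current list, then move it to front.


MTF encoding:
'e': index 2 in ['a', 'b', 'e'] -> ['e', 'a', 'b']
'b': index 2 in ['e', 'a', 'b'] -> ['b', 'e', 'a']
'b': index 0 in ['b', 'e', 'a'] -> ['b', 'e', 'a']
'a': index 2 in ['b', 'e', 'a'] -> ['a', 'b', 'e']
'b': index 1 in ['a', 'b', 'e'] -> ['b', 'a', 'e']
'e': index 2 in ['b', 'a', 'e'] -> ['e', 'b', 'a']
'e': index 0 in ['e', 'b', 'a'] -> ['e', 'b', 'a']
'a': index 2 in ['e', 'b', 'a'] -> ['a', 'e', 'b']


Output: [2, 2, 0, 2, 1, 2, 0, 2]


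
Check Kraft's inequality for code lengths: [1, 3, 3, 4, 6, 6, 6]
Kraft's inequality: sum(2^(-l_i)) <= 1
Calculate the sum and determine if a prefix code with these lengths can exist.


Sum = 2^(-1) + 2^(-3) + 2^(-3) + 2^(-4) + 2^(-6) + 2^(-6) + 2^(-6)
    = 0.5 + 0.125 + 0.125 + 0.0625 + 0.015625 + 0.015625 + 0.015625
    = 55/64 = 0.859375
Since 0.859375 <= 1, Kraft's inequality IS satisfied.
A prefix code with these lengths CAN exist.

Kraft sum = 0.859375. Satisfied.


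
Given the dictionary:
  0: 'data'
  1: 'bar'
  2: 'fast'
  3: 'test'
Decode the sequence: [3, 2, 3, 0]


Look up each index in the dictionary:
  3 -> 'test'
  2 -> 'fast'
  3 -> 'test'
  0 -> 'data'

Decoded: "test fast test data"


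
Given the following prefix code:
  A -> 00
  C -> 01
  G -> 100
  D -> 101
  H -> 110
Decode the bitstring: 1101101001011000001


Decoding step by step:
Bits 110 -> H
Bits 110 -> H
Bits 100 -> G
Bits 101 -> D
Bits 100 -> G
Bits 00 -> A
Bits 01 -> C


Decoded message: HHGDGAC


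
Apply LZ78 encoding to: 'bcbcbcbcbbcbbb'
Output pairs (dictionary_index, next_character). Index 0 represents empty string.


LZ78 encoding steps:
Dictionary: {0: ''}
Step 1: w='' (idx 0), next='b' -> output (0, 'b'), add 'b' as idx 1
Step 2: w='' (idx 0), next='c' -> output (0, 'c'), add 'c' as idx 2
Step 3: w='b' (idx 1), next='c' -> output (1, 'c'), add 'bc' as idx 3
Step 4: w='bc' (idx 3), next='b' -> output (3, 'b'), add 'bcb' as idx 4
Step 5: w='c' (idx 2), next='b' -> output (2, 'b'), add 'cb' as idx 5
Step 6: w='bcb' (idx 4), next='b' -> output (4, 'b'), add 'bcbb' as idx 6
Step 7: w='b' (idx 1), end of input -> output (1, '')


Encoded: [(0, 'b'), (0, 'c'), (1, 'c'), (3, 'b'), (2, 'b'), (4, 'b'), (1, '')]


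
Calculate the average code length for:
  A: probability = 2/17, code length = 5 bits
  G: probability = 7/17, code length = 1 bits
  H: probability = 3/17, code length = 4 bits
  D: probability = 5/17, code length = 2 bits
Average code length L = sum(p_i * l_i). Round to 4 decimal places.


Weighted contributions p_i * l_i:
  A: (2/17) * 5 = 10/17
  G: (7/17) * 1 = 7/17
  H: (3/17) * 4 = 12/17
  D: (5/17) * 2 = 10/17
Sum = (10 + 7 + 12 + 10)/17 = 39/17

L = 39/17 = 2.2941 bits/symbol


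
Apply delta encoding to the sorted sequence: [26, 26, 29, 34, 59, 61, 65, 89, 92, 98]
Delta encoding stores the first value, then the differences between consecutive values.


First value: 26
Deltas:
  26 - 26 = 0
  29 - 26 = 3
  34 - 29 = 5
  59 - 34 = 25
  61 - 59 = 2
  65 - 61 = 4
  89 - 65 = 24
  92 - 89 = 3
  98 - 92 = 6


Delta encoded: [26, 0, 3, 5, 25, 2, 4, 24, 3, 6]


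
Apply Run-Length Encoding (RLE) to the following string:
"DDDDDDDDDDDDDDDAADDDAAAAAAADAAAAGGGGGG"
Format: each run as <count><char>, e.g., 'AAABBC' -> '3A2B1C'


Scanning runs left to right:
  i=0: run of 'D' x 15 -> '15D'
  i=15: run of 'A' x 2 -> '2A'
  i=17: run of 'D' x 3 -> '3D'
  i=20: run of 'A' x 7 -> '7A'
  i=27: run of 'D' x 1 -> '1D'
  i=28: run of 'A' x 4 -> '4A'
  i=32: run of 'G' x 6 -> '6G'

RLE = 15D2A3D7A1D4A6G


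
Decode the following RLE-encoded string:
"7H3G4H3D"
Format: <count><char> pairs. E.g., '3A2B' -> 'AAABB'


Expanding each <count><char> pair:
  7H -> 'HHHHHHH'
  3G -> 'GGG'
  4H -> 'HHHH'
  3D -> 'DDD'

Decoded = HHHHHHHGGGHHHHDDD


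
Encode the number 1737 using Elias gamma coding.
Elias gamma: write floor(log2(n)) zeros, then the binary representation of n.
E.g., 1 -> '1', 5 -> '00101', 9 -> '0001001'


num_bits = floor(log2(1737)) + 1 = 11
leading_zeros = num_bits - 1 = 10
binary(1737) = 11011001001

Elias gamma(1737) = '0000000000' + '11011001001' = 000000000011011001001 (21 bits)


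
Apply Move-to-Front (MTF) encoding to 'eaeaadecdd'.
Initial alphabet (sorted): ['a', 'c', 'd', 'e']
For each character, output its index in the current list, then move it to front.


MTF encoding:
'e': index 3 in ['a', 'c', 'd', 'e'] -> ['e', 'a', 'c', 'd']
'a': index 1 in ['e', 'a', 'c', 'd'] -> ['a', 'e', 'c', 'd']
'e': index 1 in ['a', 'e', 'c', 'd'] -> ['e', 'a', 'c', 'd']
'a': index 1 in ['e', 'a', 'c', 'd'] -> ['a', 'e', 'c', 'd']
'a': index 0 in ['a', 'e', 'c', 'd'] -> ['a', 'e', 'c', 'd']
'd': index 3 in ['a', 'e', 'c', 'd'] -> ['d', 'a', 'e', 'c']
'e': index 2 in ['d', 'a', 'e', 'c'] -> ['e', 'd', 'a', 'c']
'c': index 3 in ['e', 'd', 'a', 'c'] -> ['c', 'e', 'd', 'a']
'd': index 2 in ['c', 'e', 'd', 'a'] -> ['d', 'c', 'e', 'a']
'd': index 0 in ['d', 'c', 'e', 'a'] -> ['d', 'c', 'e', 'a']


Output: [3, 1, 1, 1, 0, 3, 2, 3, 2, 0]


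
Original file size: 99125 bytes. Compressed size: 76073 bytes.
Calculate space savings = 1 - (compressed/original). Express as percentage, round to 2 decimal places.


ratio = compressed/original = 76073/99125 = 0.767445
savings = 1 - ratio = 1 - 0.767445 = 0.232555
as a percentage: 0.232555 * 100 = 23.26%

Space savings = 1 - 76073/99125 = 23.26%


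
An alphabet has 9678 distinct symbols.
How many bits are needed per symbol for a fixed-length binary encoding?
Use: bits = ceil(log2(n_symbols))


log2(9678) = 13.2405
Bracket: 2^13 = 8192 < 9678 <= 2^14 = 16384
So ceil(log2(9678)) = 14

bits = ceil(log2(9678)) = ceil(13.2405) = 14 bits


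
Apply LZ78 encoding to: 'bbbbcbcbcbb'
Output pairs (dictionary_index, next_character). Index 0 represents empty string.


LZ78 encoding steps:
Dictionary: {0: ''}
Step 1: w='' (idx 0), next='b' -> output (0, 'b'), add 'b' as idx 1
Step 2: w='b' (idx 1), next='b' -> output (1, 'b'), add 'bb' as idx 2
Step 3: w='b' (idx 1), next='c' -> output (1, 'c'), add 'bc' as idx 3
Step 4: w='bc' (idx 3), next='b' -> output (3, 'b'), add 'bcb' as idx 4
Step 5: w='' (idx 0), next='c' -> output (0, 'c'), add 'c' as idx 5
Step 6: w='bb' (idx 2), end of input -> output (2, '')


Encoded: [(0, 'b'), (1, 'b'), (1, 'c'), (3, 'b'), (0, 'c'), (2, '')]


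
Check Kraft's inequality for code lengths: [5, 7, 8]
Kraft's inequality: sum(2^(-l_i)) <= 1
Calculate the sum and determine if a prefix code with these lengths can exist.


Sum = 2^(-5) + 2^(-7) + 2^(-8)
    = 0.03125 + 0.0078125 + 0.00390625
    = 11/256 = 0.04296875
Since 0.04296875 <= 1, Kraft's inequality IS satisfied.
A prefix code with these lengths CAN exist.

Kraft sum = 0.04296875. Satisfied.


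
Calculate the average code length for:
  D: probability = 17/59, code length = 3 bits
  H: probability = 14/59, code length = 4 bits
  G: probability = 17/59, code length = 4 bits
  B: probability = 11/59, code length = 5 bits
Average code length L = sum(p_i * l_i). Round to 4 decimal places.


Weighted contributions p_i * l_i:
  D: (17/59) * 3 = 51/59
  H: (14/59) * 4 = 56/59
  G: (17/59) * 4 = 68/59
  B: (11/59) * 5 = 55/59
Sum = (51 + 56 + 68 + 55)/59 = 230/59

L = 230/59 = 3.8983 bits/symbol


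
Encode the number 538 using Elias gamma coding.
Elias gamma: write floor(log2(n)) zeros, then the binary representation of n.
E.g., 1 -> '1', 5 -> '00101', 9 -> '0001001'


num_bits = floor(log2(538)) + 1 = 10
leading_zeros = num_bits - 1 = 9
binary(538) = 1000011010

Elias gamma(538) = '000000000' + '1000011010' = 0000000001000011010 (19 bits)
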